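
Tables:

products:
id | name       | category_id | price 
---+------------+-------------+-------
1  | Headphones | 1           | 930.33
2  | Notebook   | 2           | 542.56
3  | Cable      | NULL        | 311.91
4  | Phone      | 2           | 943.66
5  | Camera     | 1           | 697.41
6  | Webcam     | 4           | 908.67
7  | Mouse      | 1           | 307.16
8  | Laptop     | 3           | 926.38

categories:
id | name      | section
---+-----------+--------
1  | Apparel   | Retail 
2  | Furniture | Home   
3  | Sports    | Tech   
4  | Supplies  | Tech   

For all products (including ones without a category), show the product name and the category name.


LEFT JOIN keeps every row from products (the left table); where category_id has no match in categories, the category columns become NULL. Walk through each product:
  - product 1 (Headphones): category_id=1 -> matches Apparel
  - product 2 (Notebook): category_id=2 -> matches Furniture
  - product 3 (Cable): category_id=NULL, no match -> kept with NULL
  - product 4 (Phone): category_id=2 -> matches Furniture
  - product 5 (Camera): category_id=1 -> matches Apparel
  - product 6 (Webcam): category_id=4 -> matches Supplies
  - product 7 (Mouse): category_id=1 -> matches Apparel
  - product 8 (Laptop): category_id=3 -> matches Sports
All 8 rows appear; 1 has NULL category.

SQL:
SELECT a.name, b.name AS category
FROM products a
LEFT JOIN categories b ON a.category_id = b.id

Result:
name       | category 
-----------+----------
Headphones | Apparel  
Notebook   | Furniture
Cable      | NULL     
Phone      | Furniture
Camera     | Apparel  
Webcam     | Supplies 
Mouse      | Apparel  
Laptop     | Sports   


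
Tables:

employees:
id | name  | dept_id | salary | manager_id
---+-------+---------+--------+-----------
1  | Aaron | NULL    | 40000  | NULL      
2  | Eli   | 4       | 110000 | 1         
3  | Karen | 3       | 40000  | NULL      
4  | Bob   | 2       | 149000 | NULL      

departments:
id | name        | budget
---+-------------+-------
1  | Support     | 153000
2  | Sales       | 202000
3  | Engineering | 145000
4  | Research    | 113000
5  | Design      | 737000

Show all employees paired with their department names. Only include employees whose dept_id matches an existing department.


INNER JOIN keeps only employees rows whose dept_id matches an id in departments. Walk through each employee:
  - employee 1 (Aaron): dept_id=NULL, no match -> dropped
  - employee 2 (Eli): dept_id=4 -> matches Research
  - employee 3 (Karen): dept_id=3 -> matches Engineering
  - employee 4 (Bob): dept_id=2 -> matches Sales
So 1 of 4 rows is dropped.

SQL:
SELECT a.name, b.name AS department
FROM employees a
INNER JOIN departments b ON a.dept_id = b.id

Result:
name  | department 
------+------------
Eli   | Research   
Karen | Engineering
Bob   | Sales      


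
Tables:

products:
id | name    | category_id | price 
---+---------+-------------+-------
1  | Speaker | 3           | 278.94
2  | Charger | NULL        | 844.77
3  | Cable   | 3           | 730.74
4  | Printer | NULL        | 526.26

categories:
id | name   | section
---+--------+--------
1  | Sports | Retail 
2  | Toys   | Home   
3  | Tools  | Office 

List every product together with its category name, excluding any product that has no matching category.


INNER JOIN keeps only products rows whose category_id matches an id in categories. Walk through each product:
  - product 1 (Speaker): category_id=3 -> matches Tools
  - product 2 (Charger): category_id=NULL, no match -> dropped
  - product 3 (Cable): category_id=3 -> matches Tools
  - product 4 (Printer): category_id=NULL, no match -> dropped
So 2 of 4 rows are dropped.

SQL:
SELECT a.name, b.name AS category
FROM products a
INNER JOIN categories b ON a.category_id = b.id

Result:
name    | category
--------+---------
Speaker | Tools   
Cable   | Tools   


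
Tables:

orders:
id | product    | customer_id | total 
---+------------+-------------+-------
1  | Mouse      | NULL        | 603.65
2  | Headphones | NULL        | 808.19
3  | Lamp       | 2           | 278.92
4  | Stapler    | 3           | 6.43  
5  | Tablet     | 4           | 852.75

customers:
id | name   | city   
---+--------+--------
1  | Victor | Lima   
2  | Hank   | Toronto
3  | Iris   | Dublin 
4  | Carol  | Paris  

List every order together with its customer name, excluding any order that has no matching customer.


INNER JOIN keeps only orders rows whose customer_id matches an id in customers. Walk through each order:
  - order 1 (Mouse): customer_id=NULL, no match -> dropped
  - order 2 (Headphones): customer_id=NULL, no match -> dropped
  - order 3 (Lamp): customer_id=2 -> matches Hank
  - order 4 (Stapler): customer_id=3 -> matches Iris
  - order 5 (Tablet): customer_id=4 -> matches Carol
So 2 of 5 rows are dropped.

SQL:
SELECT a.product, b.name AS customer
FROM orders a
INNER JOIN customers b ON a.customer_id = b.id

Result:
product | customer
--------+---------
Lamp    | Hank    
Stapler | Iris    
Tablet  | Carol   


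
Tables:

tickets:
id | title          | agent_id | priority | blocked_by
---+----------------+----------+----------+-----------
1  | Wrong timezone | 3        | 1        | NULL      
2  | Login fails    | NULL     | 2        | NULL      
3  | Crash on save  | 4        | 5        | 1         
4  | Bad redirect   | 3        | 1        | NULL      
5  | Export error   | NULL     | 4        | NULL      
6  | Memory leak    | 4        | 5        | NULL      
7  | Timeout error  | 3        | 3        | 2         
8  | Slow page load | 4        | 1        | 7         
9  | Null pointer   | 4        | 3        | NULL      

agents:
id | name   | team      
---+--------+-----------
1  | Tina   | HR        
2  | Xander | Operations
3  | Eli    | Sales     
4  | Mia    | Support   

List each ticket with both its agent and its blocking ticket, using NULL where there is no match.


Two LEFT JOINs from the same base table tickets: one to agents via agent_id, one to tickets itself via blocked_by. Both are LEFT so every ticket is preserved.
Match against agents:
  - ticket 1 (Wrong timezone): agent_id=3 -> matches Eli
  - ticket 2 (Login fails): agent_id=NULL, no match -> kept with NULL
  - ticket 3 (Crash on save): agent_id=4 -> matches Mia
  - ticket 4 (Bad redirect): agent_id=3 -> matches Eli
  - ticket 5 (Export error): agent_id=NULL, no match -> kept with NULL
  - ticket 6 (Memory leak): agent_id=4 -> matches Mia
  - ticket 7 (Timeout error): agent_id=3 -> matches Eli
  - ticket 8 (Slow page load): agent_id=4 -> matches Mia
  - ticket 9 (Null pointer): agent_id=4 -> matches Mia
Match against tickets (self):
  - ticket 1 (Wrong timezone): blocked_by=NULL -> NULL
  - ticket 2 (Login fails): blocked_by=NULL -> NULL
  - ticket 3 (Crash on save): blocked_by=1 -> Wrong timezone
  - ticket 4 (Bad redirect): blocked_by=NULL -> NULL
  - ticket 5 (Export error): blocked_by=NULL -> NULL
  - ticket 6 (Memory leak): blocked_by=NULL -> NULL
  - ticket 7 (Timeout error): blocked_by=2 -> Login fails
  - ticket 8 (Slow page load): blocked_by=7 -> Timeout error
  - ticket 9 (Null pointer): blocked_by=NULL -> NULL

SQL:
SELECT a.title, b.name AS agent, c.title AS blocked_by
FROM tickets a
LEFT JOIN agents b ON a.agent_id = b.id
LEFT JOIN tickets c ON a.blocked_by = c.id

Result:
title          | agent | blocked_by    
---------------+-------+---------------
Wrong timezone | Eli   | NULL          
Login fails    | NULL  | NULL          
Crash on save  | Mia   | Wrong timezone
Bad redirect   | Eli   | NULL          
Export error   | NULL  | NULL          
Memory leak    | Mia   | NULL          
Timeout error  | Eli   | Login fails   
Slow page load | Mia   | Timeout error 
Null pointer   | Mia   | NULL          


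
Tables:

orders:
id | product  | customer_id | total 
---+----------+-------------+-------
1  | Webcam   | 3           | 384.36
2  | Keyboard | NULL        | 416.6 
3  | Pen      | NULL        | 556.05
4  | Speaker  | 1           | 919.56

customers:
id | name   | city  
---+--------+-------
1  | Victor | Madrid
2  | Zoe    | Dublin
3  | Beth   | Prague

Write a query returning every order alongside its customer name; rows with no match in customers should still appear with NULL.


LEFT JOIN keeps every row from orders (the left table); where customer_id has no match in customers, the customer columns become NULL. Walk through each order:
  - order 1 (Webcam): customer_id=3 -> matches Beth
  - order 2 (Keyboard): customer_id=NULL, no match -> kept with NULL
  - order 3 (Pen): customer_id=NULL, no match -> kept with NULL
  - order 4 (Speaker): customer_id=1 -> matches Victor
All 4 rows appear; 2 have NULL customer.

SQL:
SELECT a.product, b.name AS customer
FROM orders a
LEFT JOIN customers b ON a.customer_id = b.id

Result:
product  | customer
---------+---------
Webcam   | Beth    
Keyboard | NULL    
Pen      | NULL    
Speaker  | Victor  


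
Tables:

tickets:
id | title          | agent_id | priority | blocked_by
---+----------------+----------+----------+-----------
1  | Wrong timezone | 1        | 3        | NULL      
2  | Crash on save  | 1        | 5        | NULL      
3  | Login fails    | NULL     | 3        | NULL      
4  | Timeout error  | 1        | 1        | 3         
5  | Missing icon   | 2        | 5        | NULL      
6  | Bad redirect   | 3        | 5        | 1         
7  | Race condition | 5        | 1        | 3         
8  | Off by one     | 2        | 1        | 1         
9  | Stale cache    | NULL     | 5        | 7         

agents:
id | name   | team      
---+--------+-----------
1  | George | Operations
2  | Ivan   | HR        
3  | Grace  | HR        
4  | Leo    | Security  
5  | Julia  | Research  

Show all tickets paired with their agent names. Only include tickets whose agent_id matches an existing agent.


INNER JOIN keeps only tickets rows whose agent_id matches an id in agents. Walk through each ticket:
  - ticket 1 (Wrong timezone): agent_id=1 -> matches George
  - ticket 2 (Crash on save): agent_id=1 -> matches George
  - ticket 3 (Login fails): agent_id=NULL, no match -> dropped
  - ticket 4 (Timeout error): agent_id=1 -> matches George
  - ticket 5 (Missing icon): agent_id=2 -> matches Ivan
  - ticket 6 (Bad redirect): agent_id=3 -> matches Grace
  - ticket 7 (Race condition): agent_id=5 -> matches Julia
  - ticket 8 (Off by one): agent_id=2 -> matches Ivan
  - ticket 9 (Stale cache): agent_id=NULL, no match -> dropped
So 2 of 9 rows are dropped.

SQL:
SELECT a.title, b.name AS agent
FROM tickets a
INNER JOIN agents b ON a.agent_id = b.id

Result:
title          | agent 
---------------+-------
Wrong timezone | George
Crash on save  | George
Timeout error  | George
Missing icon   | Ivan  
Bad redirect   | Grace 
Race condition | Julia 
Off by one     | Ivan  


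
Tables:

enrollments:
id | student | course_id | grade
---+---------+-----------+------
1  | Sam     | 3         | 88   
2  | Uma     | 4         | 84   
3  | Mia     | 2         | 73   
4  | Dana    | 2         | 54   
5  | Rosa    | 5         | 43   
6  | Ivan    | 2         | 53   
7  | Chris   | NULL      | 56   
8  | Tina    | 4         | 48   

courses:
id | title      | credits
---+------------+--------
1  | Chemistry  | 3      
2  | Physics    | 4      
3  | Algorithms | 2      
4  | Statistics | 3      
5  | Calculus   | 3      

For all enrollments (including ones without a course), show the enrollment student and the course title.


LEFT JOIN keeps every row from enrollments (the left table); where course_id has no match in courses, the course columns become NULL. Walk through each enrollment:
  - enrollment 1 (Sam): course_id=3 -> matches Algorithms
  - enrollment 2 (Uma): course_id=4 -> matches Statistics
  - enrollment 3 (Mia): course_id=2 -> matches Physics
  - enrollment 4 (Dana): course_id=2 -> matches Physics
  - enrollment 5 (Rosa): course_id=5 -> matches Calculus
  - enrollment 6 (Ivan): course_id=2 -> matches Physics
  - enrollment 7 (Chris): course_id=NULL, no match -> kept with NULL
  - enrollment 8 (Tina): course_id=4 -> matches Statistics
All 8 rows appear; 1 has NULL course.

SQL:
SELECT a.student, b.title AS course
FROM enrollments a
LEFT JOIN courses b ON a.course_id = b.id

Result:
student | course    
--------+-----------
Sam     | Algorithms
Uma     | Statistics
Mia     | Physics   
Dana    | Physics   
Rosa    | Calculus  
Ivan    | Physics   
Chris   | NULL      
Tina    | Statistics


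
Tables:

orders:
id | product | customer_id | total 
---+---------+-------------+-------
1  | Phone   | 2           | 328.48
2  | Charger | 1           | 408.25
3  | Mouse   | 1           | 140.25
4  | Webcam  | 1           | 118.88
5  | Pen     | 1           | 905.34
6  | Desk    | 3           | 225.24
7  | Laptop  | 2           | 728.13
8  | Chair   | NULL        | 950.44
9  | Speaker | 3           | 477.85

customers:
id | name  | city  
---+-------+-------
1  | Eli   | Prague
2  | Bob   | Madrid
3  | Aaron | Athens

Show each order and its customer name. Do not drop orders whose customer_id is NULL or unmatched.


LEFT JOIN keeps every row from orders (the left table); where customer_id has no match in customers, the customer columns become NULL. Walk through each order:
  - order 1 (Phone): customer_id=2 -> matches Bob
  - order 2 (Charger): customer_id=1 -> matches Eli
  - order 3 (Mouse): customer_id=1 -> matches Eli
  - order 4 (Webcam): customer_id=1 -> matches Eli
  - order 5 (Pen): customer_id=1 -> matches Eli
  - order 6 (Desk): customer_id=3 -> matches Aaron
  - order 7 (Laptop): customer_id=2 -> matches Bob
  - order 8 (Chair): customer_id=NULL, no match -> kept with NULL
  - order 9 (Speaker): customer_id=3 -> matches Aaron
All 9 rows appear; 1 has NULL customer.

SQL:
SELECT a.product, b.name AS customer
FROM orders a
LEFT JOIN customers b ON a.customer_id = b.id

Result:
product | customer
--------+---------
Phone   | Bob     
Charger | Eli     
Mouse   | Eli     
Webcam  | Eli     
Pen     | Eli     
Desk    | Aaron   
Laptop  | Bob     
Chair   | NULL    
Speaker | Aaron   


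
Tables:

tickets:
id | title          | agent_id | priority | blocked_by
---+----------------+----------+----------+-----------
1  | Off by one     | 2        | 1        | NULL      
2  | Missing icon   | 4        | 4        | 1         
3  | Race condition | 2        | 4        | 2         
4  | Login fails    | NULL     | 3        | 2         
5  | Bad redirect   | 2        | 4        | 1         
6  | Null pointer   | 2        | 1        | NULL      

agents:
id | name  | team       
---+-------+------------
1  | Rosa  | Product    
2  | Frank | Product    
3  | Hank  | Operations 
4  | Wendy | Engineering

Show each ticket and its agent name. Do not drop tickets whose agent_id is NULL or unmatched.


LEFT JOIN keeps every row from tickets (the left table); where agent_id has no match in agents, the agent columns become NULL. Walk through each ticket:
  - ticket 1 (Off by one): agent_id=2 -> matches Frank
  - ticket 2 (Missing icon): agent_id=4 -> matches Wendy
  - ticket 3 (Race condition): agent_id=2 -> matches Frank
  - ticket 4 (Login fails): agent_id=NULL, no match -> kept with NULL
  - ticket 5 (Bad redirect): agent_id=2 -> matches Frank
  - ticket 6 (Null pointer): agent_id=2 -> matches Frank
All 6 rows appear; 1 has NULL agent.

SQL:
SELECT a.title, b.name AS agent
FROM tickets a
LEFT JOIN agents b ON a.agent_id = b.id

Result:
title          | agent
---------------+------
Off by one     | Frank
Missing icon   | Wendy
Race condition | Frank
Login fails    | NULL 
Bad redirect   | Frank
Null pointer   | Frank


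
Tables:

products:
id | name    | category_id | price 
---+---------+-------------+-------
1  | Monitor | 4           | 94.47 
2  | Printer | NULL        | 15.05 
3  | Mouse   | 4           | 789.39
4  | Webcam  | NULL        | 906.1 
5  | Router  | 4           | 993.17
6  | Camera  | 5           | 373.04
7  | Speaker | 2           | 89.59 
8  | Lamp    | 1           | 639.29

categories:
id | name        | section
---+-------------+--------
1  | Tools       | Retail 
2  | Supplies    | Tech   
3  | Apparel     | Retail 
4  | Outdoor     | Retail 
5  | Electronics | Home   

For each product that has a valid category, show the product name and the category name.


INNER JOIN keeps only products rows whose category_id matches an id in categories. Walk through each product:
  - product 1 (Monitor): category_id=4 -> matches Outdoor
  - product 2 (Printer): category_id=NULL, no match -> dropped
  - product 3 (Mouse): category_id=4 -> matches Outdoor
  - product 4 (Webcam): category_id=NULL, no match -> dropped
  - product 5 (Router): category_id=4 -> matches Outdoor
  - product 6 (Camera): category_id=5 -> matches Electronics
  - product 7 (Speaker): category_id=2 -> matches Supplies
  - product 8 (Lamp): category_id=1 -> matches Tools
So 2 of 8 rows are dropped.

SQL:
SELECT a.name, b.name AS category
FROM products a
INNER JOIN categories b ON a.category_id = b.id

Result:
name    | category   
--------+------------
Monitor | Outdoor    
Mouse   | Outdoor    
Router  | Outdoor    
Camera  | Electronics
Speaker | Supplies   
Lamp    | Tools      


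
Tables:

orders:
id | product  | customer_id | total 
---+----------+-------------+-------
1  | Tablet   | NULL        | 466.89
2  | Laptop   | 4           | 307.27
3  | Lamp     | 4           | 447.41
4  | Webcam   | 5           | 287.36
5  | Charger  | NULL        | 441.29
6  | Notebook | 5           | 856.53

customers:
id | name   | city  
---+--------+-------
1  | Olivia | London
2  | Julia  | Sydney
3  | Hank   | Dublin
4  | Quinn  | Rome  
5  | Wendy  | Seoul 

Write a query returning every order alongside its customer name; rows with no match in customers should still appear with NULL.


LEFT JOIN keeps every row from orders (the left table); where customer_id has no match in customers, the customer columns become NULL. Walk through each order:
  - order 1 (Tablet): customer_id=NULL, no match -> kept with NULL
  - order 2 (Laptop): customer_id=4 -> matches Quinn
  - order 3 (Lamp): customer_id=4 -> matches Quinn
  - order 4 (Webcam): customer_id=5 -> matches Wendy
  - order 5 (Charger): customer_id=NULL, no match -> kept with NULL
  - order 6 (Notebook): customer_id=5 -> matches Wendy
All 6 rows appear; 2 have NULL customer.

SQL:
SELECT a.product, b.name AS customer
FROM orders a
LEFT JOIN customers b ON a.customer_id = b.id

Result:
product  | customer
---------+---------
Tablet   | NULL    
Laptop   | Quinn   
Lamp     | Quinn   
Webcam   | Wendy   
Charger  | NULL    
Notebook | Wendy   


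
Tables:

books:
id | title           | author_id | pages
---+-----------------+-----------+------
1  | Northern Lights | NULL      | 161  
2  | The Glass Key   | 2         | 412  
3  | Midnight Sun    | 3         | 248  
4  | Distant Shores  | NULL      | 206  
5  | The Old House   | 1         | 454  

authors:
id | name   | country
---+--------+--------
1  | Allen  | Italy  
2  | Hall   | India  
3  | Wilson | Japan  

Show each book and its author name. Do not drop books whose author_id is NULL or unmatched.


LEFT JOIN keeps every row from books (the left table); where author_id has no match in authors, the author columns become NULL. Walk through each book:
  - book 1 (Northern Lights): author_id=NULL, no match -> kept with NULL
  - book 2 (The Glass Key): author_id=2 -> matches Hall
  - book 3 (Midnight Sun): author_id=3 -> matches Wilson
  - book 4 (Distant Shores): author_id=NULL, no match -> kept with NULL
  - book 5 (The Old House): author_id=1 -> matches Allen
All 5 rows appear; 2 have NULL author.

SQL:
SELECT a.title, b.name AS author
FROM books a
LEFT JOIN authors b ON a.author_id = b.id

Result:
title           | author
----------------+-------
Northern Lights | NULL  
The Glass Key   | Hall  
Midnight Sun    | Wilson
Distant Shores  | NULL  
The Old House   | Allen 


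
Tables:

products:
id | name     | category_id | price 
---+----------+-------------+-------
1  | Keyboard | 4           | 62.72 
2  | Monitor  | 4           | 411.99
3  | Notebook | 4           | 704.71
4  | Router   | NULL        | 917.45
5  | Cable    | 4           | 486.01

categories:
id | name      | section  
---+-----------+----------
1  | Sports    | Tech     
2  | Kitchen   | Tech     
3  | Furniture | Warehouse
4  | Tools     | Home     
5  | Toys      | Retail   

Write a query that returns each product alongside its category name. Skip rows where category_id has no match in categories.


INNER JOIN keeps only products rows whose category_id matches an id in categories. Walk through each product:
  - product 1 (Keyboard): category_id=4 -> matches Tools
  - product 2 (Monitor): category_id=4 -> matches Tools
  - product 3 (Notebook): category_id=4 -> matches Tools
  - product 4 (Router): category_id=NULL, no match -> dropped
  - product 5 (Cable): category_id=4 -> matches Tools
So 1 of 5 rows is dropped.

SQL:
SELECT a.name, b.name AS category
FROM products a
INNER JOIN categories b ON a.category_id = b.id

Result:
name     | category
---------+---------
Keyboard | Tools   
Monitor  | Tools   
Notebook | Tools   
Cable    | Tools   


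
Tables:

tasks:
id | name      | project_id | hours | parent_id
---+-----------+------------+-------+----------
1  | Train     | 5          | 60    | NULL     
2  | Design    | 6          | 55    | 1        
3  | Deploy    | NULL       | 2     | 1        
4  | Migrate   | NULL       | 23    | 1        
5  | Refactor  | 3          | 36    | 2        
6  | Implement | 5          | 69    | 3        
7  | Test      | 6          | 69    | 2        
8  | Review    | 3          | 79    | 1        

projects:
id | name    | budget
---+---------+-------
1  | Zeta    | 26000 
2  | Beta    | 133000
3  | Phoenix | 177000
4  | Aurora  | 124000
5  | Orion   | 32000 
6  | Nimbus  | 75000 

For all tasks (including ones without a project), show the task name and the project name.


LEFT JOIN keeps every row from tasks (the left table); where project_id has no match in projects, the project columns become NULL. Walk through each task:
  - task 1 (Train): project_id=5 -> matches Orion
  - task 2 (Design): project_id=6 -> matches Nimbus
  - task 3 (Deploy): project_id=NULL, no match -> kept with NULL
  - task 4 (Migrate): project_id=NULL, no match -> kept with NULL
  - task 5 (Refactor): project_id=3 -> matches Phoenix
  - task 6 (Implement): project_id=5 -> matches Orion
  - task 7 (Test): project_id=6 -> matches Nimbus
  - task 8 (Review): project_id=3 -> matches Phoenix
All 8 rows appear; 2 have NULL project.

SQL:
SELECT a.name, b.name AS project
FROM tasks a
LEFT JOIN projects b ON a.project_id = b.id

Result:
name      | project
----------+--------
Train     | Orion  
Design    | Nimbus 
Deploy    | NULL   
Migrate   | NULL   
Refactor  | Phoenix
Implement | Orion  
Test      | Nimbus 
Review    | Phoenix


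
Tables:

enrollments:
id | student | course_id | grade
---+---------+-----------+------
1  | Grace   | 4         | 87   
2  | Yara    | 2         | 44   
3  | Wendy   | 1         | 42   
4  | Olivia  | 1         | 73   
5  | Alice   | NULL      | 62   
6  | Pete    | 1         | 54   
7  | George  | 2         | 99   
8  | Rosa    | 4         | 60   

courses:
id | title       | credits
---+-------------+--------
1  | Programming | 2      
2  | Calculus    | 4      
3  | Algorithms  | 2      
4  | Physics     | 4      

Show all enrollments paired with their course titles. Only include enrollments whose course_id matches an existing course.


INNER JOIN keeps only enrollments rows whose course_id matches an id in courses. Walk through each enrollment:
  - enrollment 1 (Grace): course_id=4 -> matches Physics
  - enrollment 2 (Yara): course_id=2 -> matches Calculus
  - enrollment 3 (Wendy): course_id=1 -> matches Programming
  - enrollment 4 (Olivia): course_id=1 -> matches Programming
  - enrollment 5 (Alice): course_id=NULL, no match -> dropped
  - enrollment 6 (Pete): course_id=1 -> matches Programming
  - enrollment 7 (George): course_id=2 -> matches Calculus
  - enrollment 8 (Rosa): course_id=4 -> matches Physics
So 1 of 8 rows is dropped.

SQL:
SELECT a.student, b.title AS course
FROM enrollments a
INNER JOIN courses b ON a.course_id = b.id

Result:
student | course     
--------+------------
Grace   | Physics    
Yara    | Calculus   
Wendy   | Programming
Olivia  | Programming
Pete    | Programming
George  | Calculus   
Rosa    | Physics    


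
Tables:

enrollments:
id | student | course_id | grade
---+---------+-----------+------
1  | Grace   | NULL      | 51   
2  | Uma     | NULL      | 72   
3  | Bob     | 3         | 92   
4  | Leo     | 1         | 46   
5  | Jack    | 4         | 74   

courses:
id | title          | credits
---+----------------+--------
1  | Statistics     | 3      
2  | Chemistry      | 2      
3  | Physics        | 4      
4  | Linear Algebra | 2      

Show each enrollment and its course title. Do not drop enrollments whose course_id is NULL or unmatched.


LEFT JOIN keeps every row from enrollments (the left table); where course_id has no match in courses, the course columns become NULL. Walk through each enrollment:
  - enrollment 1 (Grace): course_id=NULL, no match -> kept with NULL
  - enrollment 2 (Uma): course_id=NULL, no match -> kept with NULL
  - enrollment 3 (Bob): course_id=3 -> matches Physics
  - enrollment 4 (Leo): course_id=1 -> matches Statistics
  - enrollment 5 (Jack): course_id=4 -> matches Linear Algebra
All 5 rows appear; 2 have NULL course.

SQL:
SELECT a.student, b.title AS course
FROM enrollments a
LEFT JOIN courses b ON a.course_id = b.id

Result:
student | course        
--------+---------------
Grace   | NULL          
Uma     | NULL          
Bob     | Physics       
Leo     | Statistics    
Jack    | Linear Algebra


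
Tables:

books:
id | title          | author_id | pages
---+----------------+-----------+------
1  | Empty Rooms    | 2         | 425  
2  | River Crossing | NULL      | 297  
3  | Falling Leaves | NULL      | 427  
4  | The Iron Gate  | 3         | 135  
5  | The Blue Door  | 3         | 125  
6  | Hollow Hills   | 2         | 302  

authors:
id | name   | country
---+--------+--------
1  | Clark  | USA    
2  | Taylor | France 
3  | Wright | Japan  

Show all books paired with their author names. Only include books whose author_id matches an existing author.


INNER JOIN keeps only books rows whose author_id matches an id in authors. Walk through each book:
  - book 1 (Empty Rooms): author_id=2 -> matches Taylor
  - book 2 (River Crossing): author_id=NULL, no match -> dropped
  - book 3 (Falling Leaves): author_id=NULL, no match -> dropped
  - book 4 (The Iron Gate): author_id=3 -> matches Wright
  - book 5 (The Blue Door): author_id=3 -> matches Wright
  - book 6 (Hollow Hills): author_id=2 -> matches Taylor
So 2 of 6 rows are dropped.

SQL:
SELECT a.title, b.name AS author
FROM books a
INNER JOIN authors b ON a.author_id = b.id

Result:
title         | author
--------------+-------
Empty Rooms   | Taylor
The Iron Gate | Wright
The Blue Door | Wright
Hollow Hills  | Taylor


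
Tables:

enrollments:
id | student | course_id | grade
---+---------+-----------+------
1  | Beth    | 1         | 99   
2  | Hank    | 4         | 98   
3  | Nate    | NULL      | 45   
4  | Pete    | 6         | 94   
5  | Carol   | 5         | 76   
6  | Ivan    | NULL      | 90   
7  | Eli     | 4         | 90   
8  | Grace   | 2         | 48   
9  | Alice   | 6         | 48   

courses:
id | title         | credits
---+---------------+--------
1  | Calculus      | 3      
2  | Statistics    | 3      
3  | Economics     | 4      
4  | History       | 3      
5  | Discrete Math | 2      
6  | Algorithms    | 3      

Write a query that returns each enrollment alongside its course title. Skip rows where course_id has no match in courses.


INNER JOIN keeps only enrollments rows whose course_id matches an id in courses. Walk through each enrollment:
  - enrollment 1 (Beth): course_id=1 -> matches Calculus
  - enrollment 2 (Hank): course_id=4 -> matches History
  - enrollment 3 (Nate): course_id=NULL, no match -> dropped
  - enrollment 4 (Pete): course_id=6 -> matches Algorithms
  - enrollment 5 (Carol): course_id=5 -> matches Discrete Math
  - enrollment 6 (Ivan): course_id=NULL, no match -> dropped
  - enrollment 7 (Eli): course_id=4 -> matches History
  - enrollment 8 (Grace): course_id=2 -> matches Statistics
  - enrollment 9 (Alice): course_id=6 -> matches Algorithms
So 2 of 9 rows are dropped.

SQL:
SELECT a.student, b.title AS course
FROM enrollments a
INNER JOIN courses b ON a.course_id = b.id

Result:
student | course       
--------+--------------
Beth    | Calculus     
Hank    | History      
Pete    | Algorithms   
Carol   | Discrete Math
Eli     | History      
Grace   | Statistics   
Alice   | Algorithms   


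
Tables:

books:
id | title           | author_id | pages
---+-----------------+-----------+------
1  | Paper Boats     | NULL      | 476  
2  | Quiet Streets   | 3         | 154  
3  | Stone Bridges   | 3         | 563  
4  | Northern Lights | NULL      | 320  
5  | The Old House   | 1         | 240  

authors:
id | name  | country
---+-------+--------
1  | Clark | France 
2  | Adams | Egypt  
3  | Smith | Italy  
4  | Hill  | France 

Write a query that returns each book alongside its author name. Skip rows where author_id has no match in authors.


INNER JOIN keeps only books rows whose author_id matches an id in authors. Walk through each book:
  - book 1 (Paper Boats): author_id=NULL, no match -> dropped
  - book 2 (Quiet Streets): author_id=3 -> matches Smith
  - book 3 (Stone Bridges): author_id=3 -> matches Smith
  - book 4 (Northern Lights): author_id=NULL, no match -> dropped
  - book 5 (The Old House): author_id=1 -> matches Clark
So 2 of 5 rows are dropped.

SQL:
SELECT a.title, b.name AS author
FROM books a
INNER JOIN authors b ON a.author_id = b.id

Result:
title         | author
--------------+-------
Quiet Streets | Smith 
Stone Bridges | Smith 
The Old House | Clark 


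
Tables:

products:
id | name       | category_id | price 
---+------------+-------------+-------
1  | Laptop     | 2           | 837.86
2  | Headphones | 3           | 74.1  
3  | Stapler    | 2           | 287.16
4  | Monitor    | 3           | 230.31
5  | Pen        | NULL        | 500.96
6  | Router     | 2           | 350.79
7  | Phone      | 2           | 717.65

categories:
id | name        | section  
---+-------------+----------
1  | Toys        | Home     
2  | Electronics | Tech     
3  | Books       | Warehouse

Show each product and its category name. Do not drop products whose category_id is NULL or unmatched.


LEFT JOIN keeps every row from products (the left table); where category_id has no match in categories, the category columns become NULL. Walk through each product:
  - product 1 (Laptop): category_id=2 -> matches Electronics
  - product 2 (Headphones): category_id=3 -> matches Books
  - product 3 (Stapler): category_id=2 -> matches Electronics
  - product 4 (Monitor): category_id=3 -> matches Books
  - product 5 (Pen): category_id=NULL, no match -> kept with NULL
  - product 6 (Router): category_id=2 -> matches Electronics
  - product 7 (Phone): category_id=2 -> matches Electronics
All 7 rows appear; 1 has NULL category.

SQL:
SELECT a.name, b.name AS category
FROM products a
LEFT JOIN categories b ON a.category_id = b.id

Result:
name       | category   
-----------+------------
Laptop     | Electronics
Headphones | Books      
Stapler    | Electronics
Monitor    | Books      
Pen        | NULL       
Router     | Electronics
Phone      | Electronics


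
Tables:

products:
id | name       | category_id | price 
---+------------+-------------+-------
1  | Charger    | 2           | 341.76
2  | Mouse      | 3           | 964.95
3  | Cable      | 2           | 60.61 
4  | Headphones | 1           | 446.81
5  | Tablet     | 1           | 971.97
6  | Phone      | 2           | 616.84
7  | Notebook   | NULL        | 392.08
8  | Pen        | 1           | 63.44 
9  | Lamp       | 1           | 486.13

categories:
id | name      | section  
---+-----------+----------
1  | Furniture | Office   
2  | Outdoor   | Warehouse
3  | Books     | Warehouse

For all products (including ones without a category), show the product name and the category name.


LEFT JOIN keeps every row from products (the left table); where category_id has no match in categories, the category columns become NULL. Walk through each product:
  - product 1 (Charger): category_id=2 -> matches Outdoor
  - product 2 (Mouse): category_id=3 -> matches Books
  - product 3 (Cable): category_id=2 -> matches Outdoor
  - product 4 (Headphones): category_id=1 -> matches Furniture
  - product 5 (Tablet): category_id=1 -> matches Furniture
  - product 6 (Phone): category_id=2 -> matches Outdoor
  - product 7 (Notebook): category_id=NULL, no match -> kept with NULL
  - product 8 (Pen): category_id=1 -> matches Furniture
  - product 9 (Lamp): category_id=1 -> matches Furniture
All 9 rows appear; 1 has NULL category.

SQL:
SELECT a.name, b.name AS category
FROM products a
LEFT JOIN categories b ON a.category_id = b.id

Result:
name       | category 
-----------+----------
Charger    | Outdoor  
Mouse      | Books    
Cable      | Outdoor  
Headphones | Furniture
Tablet     | Furniture
Phone      | Outdoor  
Notebook   | NULL     
Pen        | Furniture
Lamp       | Furniture


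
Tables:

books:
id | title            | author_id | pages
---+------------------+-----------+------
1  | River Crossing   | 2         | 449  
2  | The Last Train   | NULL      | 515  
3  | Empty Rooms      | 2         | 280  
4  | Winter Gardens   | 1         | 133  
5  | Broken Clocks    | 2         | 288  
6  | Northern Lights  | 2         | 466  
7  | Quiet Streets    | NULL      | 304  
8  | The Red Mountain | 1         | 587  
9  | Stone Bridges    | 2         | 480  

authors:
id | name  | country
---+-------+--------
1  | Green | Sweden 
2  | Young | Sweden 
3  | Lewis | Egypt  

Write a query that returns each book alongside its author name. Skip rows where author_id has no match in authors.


INNER JOIN keeps only books rows whose author_id matches an id in authors. Walk through each book:
  - book 1 (River Crossing): author_id=2 -> matches Young
  - book 2 (The Last Train): author_id=NULL, no match -> dropped
  - book 3 (Empty Rooms): author_id=2 -> matches Young
  - book 4 (Winter Gardens): author_id=1 -> matches Green
  - book 5 (Broken Clocks): author_id=2 -> matches Young
  - book 6 (Northern Lights): author_id=2 -> matches Young
  - book 7 (Quiet Streets): author_id=NULL, no match -> dropped
  - book 8 (The Red Mountain): author_id=1 -> matches Green
  - book 9 (Stone Bridges): author_id=2 -> matches Young
So 2 of 9 rows are dropped.

SQL:
SELECT a.title, b.name AS author
FROM books a
INNER JOIN authors b ON a.author_id = b.id

Result:
title            | author
-----------------+-------
River Crossing   | Young 
Empty Rooms      | Young 
Winter Gardens   | Green 
Broken Clocks    | Young 
Northern Lights  | Young 
The Red Mountain | Green 
Stone Bridges    | Young 


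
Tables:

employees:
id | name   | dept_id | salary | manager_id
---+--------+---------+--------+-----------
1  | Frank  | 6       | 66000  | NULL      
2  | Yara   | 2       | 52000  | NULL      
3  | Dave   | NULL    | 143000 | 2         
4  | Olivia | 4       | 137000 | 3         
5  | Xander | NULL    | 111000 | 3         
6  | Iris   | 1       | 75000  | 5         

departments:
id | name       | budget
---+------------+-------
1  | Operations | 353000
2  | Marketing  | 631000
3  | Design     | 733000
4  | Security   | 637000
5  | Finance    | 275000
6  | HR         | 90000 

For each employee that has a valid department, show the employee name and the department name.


INNER JOIN keeps only employees rows whose dept_id matches an id in departments. Walk through each employee:
  - employee 1 (Frank): dept_id=6 -> matches HR
  - employee 2 (Yara): dept_id=2 -> matches Marketing
  - employee 3 (Dave): dept_id=NULL, no match -> dropped
  - employee 4 (Olivia): dept_id=4 -> matches Security
  - employee 5 (Xander): dept_id=NULL, no match -> dropped
  - employee 6 (Iris): dept_id=1 -> matches Operations
So 2 of 6 rows are dropped.

SQL:
SELECT a.name, b.name AS department
FROM employees a
INNER JOIN departments b ON a.dept_id = b.id

Result:
name   | department
-------+-----------
Frank  | HR        
Yara   | Marketing 
Olivia | Security  
Iris   | Operations


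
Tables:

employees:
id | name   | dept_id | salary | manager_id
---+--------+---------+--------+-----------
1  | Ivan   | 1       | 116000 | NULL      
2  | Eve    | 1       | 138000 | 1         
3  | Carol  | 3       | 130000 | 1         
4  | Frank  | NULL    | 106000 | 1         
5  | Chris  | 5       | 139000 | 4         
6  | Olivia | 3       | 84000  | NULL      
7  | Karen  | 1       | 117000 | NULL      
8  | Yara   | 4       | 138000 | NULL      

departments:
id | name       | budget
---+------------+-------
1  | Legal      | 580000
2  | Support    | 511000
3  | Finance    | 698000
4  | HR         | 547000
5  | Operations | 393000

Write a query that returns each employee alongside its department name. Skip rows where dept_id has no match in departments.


INNER JOIN keeps only employees rows whose dept_id matches an id in departments. Walk through each employee:
  - employee 1 (Ivan): dept_id=1 -> matches Legal
  - employee 2 (Eve): dept_id=1 -> matches Legal
  - employee 3 (Carol): dept_id=3 -> matches Finance
  - employee 4 (Frank): dept_id=NULL, no match -> dropped
  - employee 5 (Chris): dept_id=5 -> matches Operations
  - employee 6 (Olivia): dept_id=3 -> matches Finance
  - employee 7 (Karen): dept_id=1 -> matches Legal
  - employee 8 (Yara): dept_id=4 -> matches HR
So 1 of 8 rows is dropped.

SQL:
SELECT a.name, b.name AS department
FROM employees a
INNER JOIN departments b ON a.dept_id = b.id

Result:
name   | department
-------+-----------
Ivan   | Legal     
Eve    | Legal     
Carol  | Finance   
Chris  | Operations
Olivia | Finance   
Karen  | Legal     
Yara   | HR        


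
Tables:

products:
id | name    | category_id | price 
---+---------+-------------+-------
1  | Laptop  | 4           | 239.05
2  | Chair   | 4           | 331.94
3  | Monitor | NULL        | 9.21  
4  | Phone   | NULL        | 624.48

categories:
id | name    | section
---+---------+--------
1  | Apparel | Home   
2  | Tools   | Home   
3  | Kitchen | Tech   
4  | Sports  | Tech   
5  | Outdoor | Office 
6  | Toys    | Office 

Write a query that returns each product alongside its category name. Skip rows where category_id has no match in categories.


INNER JOIN keeps only products rows whose category_id matches an id in categories. Walk through each product:
  - product 1 (Laptop): category_id=4 -> matches Sports
  - product 2 (Chair): category_id=4 -> matches Sports
  - product 3 (Monitor): category_id=NULL, no match -> dropped
  - product 4 (Phone): category_id=NULL, no match -> dropped
So 2 of 4 rows are dropped.

SQL:
SELECT a.name, b.name AS category
FROM products a
INNER JOIN categories b ON a.category_id = b.id

Result:
name   | category
-------+---------
Laptop | Sports  
Chair  | Sports  


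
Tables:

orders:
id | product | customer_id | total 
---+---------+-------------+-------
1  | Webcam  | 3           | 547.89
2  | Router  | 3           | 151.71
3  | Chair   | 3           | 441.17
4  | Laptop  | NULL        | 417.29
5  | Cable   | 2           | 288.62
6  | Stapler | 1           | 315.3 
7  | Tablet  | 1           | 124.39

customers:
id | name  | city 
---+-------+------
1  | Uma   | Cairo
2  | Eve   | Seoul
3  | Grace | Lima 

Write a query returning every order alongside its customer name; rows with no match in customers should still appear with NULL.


LEFT JOIN keeps every row from orders (the left table); where customer_id has no match in customers, the customer columns become NULL. Walk through each order:
  - order 1 (Webcam): customer_id=3 -> matches Grace
  - order 2 (Router): customer_id=3 -> matches Grace
  - order 3 (Chair): customer_id=3 -> matches Grace
  - order 4 (Laptop): customer_id=NULL, no match -> kept with NULL
  - order 5 (Cable): customer_id=2 -> matches Eve
  - order 6 (Stapler): customer_id=1 -> matches Uma
  - order 7 (Tablet): customer_id=1 -> matches Uma
All 7 rows appear; 1 has NULL customer.

SQL:
SELECT a.product, b.name AS customer
FROM orders a
LEFT JOIN customers b ON a.customer_id = b.id

Result:
product | customer
--------+---------
Webcam  | Grace   
Router  | Grace   
Chair   | Grace   
Laptop  | NULL    
Cable   | Eve     
Stapler | Uma     
Tablet  | Uma     
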